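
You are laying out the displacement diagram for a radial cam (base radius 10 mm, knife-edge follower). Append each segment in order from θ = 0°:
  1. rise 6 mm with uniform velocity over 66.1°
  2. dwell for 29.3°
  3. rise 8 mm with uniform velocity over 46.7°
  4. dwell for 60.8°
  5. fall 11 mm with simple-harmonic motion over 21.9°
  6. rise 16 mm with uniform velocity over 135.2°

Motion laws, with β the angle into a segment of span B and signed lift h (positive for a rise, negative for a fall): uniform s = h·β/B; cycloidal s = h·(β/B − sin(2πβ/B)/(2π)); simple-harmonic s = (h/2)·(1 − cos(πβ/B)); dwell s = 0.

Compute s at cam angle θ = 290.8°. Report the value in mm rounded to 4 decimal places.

seg 1 [0°–66.1°] uniform, h=6: full span → s += 6 → s = 6.0000
seg 2 [66.1°–95.4°] dwell: s stays 6.0000
seg 3 [95.4°–142.1°] uniform, h=8: full span → s += 8 → s = 14.0000
seg 4 [142.1°–202.9°] dwell: s stays 14.0000
seg 5 [202.9°–224.8°] simple-harmonic, h=-11: full span → s += -11 → s = 3.0000
seg 6 [224.8°–360°] uniform, h=16: θ=290.8° here. β=66, B=135.2. 16·66/135.2 = 7.8107 → s = 10.8107

10.8107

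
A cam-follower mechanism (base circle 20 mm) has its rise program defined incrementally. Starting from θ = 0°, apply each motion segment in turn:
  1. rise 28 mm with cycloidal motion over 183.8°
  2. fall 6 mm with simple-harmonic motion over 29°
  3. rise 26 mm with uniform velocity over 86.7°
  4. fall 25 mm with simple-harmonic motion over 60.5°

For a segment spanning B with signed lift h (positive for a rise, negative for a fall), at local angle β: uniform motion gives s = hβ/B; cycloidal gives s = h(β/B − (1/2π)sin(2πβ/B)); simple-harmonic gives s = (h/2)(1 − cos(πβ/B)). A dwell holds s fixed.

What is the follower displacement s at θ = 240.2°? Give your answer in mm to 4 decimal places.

seg 1 [0°–183.8°] cycloidal, h=28: full span → s += 28 → s = 28.0000
seg 2 [183.8°–212.8°] simple-harmonic, h=-6: full span → s += -6 → s = 22.0000
seg 3 [212.8°–299.5°] uniform, h=26: θ=240.2° here. β=27.4, B=86.7. 26·27.4/86.7 = 8.2168 → s = 30.2168

30.2168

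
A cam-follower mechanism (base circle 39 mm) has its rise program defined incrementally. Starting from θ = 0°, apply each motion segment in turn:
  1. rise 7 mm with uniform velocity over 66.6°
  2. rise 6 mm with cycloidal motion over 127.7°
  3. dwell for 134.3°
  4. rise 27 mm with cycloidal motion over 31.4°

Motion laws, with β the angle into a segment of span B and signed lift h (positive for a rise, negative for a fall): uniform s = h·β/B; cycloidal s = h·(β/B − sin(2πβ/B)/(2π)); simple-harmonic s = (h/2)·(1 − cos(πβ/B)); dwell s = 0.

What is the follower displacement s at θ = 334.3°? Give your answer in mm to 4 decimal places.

seg 1 [0°–66.6°] uniform, h=7: full span → s += 7 → s = 7.0000
seg 2 [66.6°–194.3°] cycloidal, h=6: full span → s += 6 → s = 13.0000
seg 3 [194.3°–328.6°] dwell: s stays 13.0000
seg 4 [328.6°–360°] cycloidal, h=27: θ=334.3° here. β=5.7, B=31.4. 27·(0.1815 − sin(2π·0.1815)/(2π)) = 0.9957 → s = 13.9957

13.9957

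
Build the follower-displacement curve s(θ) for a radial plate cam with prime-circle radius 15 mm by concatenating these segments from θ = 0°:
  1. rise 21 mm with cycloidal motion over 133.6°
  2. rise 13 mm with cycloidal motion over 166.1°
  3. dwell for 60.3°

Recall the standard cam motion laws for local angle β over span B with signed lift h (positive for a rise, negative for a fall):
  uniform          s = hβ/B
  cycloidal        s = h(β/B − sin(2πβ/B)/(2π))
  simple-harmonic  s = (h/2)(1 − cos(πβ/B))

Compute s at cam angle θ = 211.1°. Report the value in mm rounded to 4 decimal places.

seg 1 [0°–133.6°] cycloidal, h=21: full span → s += 21 → s = 21.0000
seg 2 [133.6°–299.7°] cycloidal, h=13: θ=211.1° here. β=77.5, B=166.1. 13·(0.4666 − sin(2π·0.4666)/(2π)) = 5.6344 → s = 26.6344

26.6344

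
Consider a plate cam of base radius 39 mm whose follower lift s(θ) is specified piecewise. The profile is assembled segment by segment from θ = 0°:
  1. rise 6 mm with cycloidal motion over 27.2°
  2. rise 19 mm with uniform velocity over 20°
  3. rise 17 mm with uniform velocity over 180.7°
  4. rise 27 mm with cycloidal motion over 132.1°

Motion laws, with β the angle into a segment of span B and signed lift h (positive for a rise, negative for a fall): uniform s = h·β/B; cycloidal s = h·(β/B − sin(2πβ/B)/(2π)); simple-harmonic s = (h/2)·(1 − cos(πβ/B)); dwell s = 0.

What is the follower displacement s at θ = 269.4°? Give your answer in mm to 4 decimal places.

seg 1 [0°–27.2°] cycloidal, h=6: full span → s += 6 → s = 6.0000
seg 2 [27.2°–47.2°] uniform, h=19: full span → s += 19 → s = 25.0000
seg 3 [47.2°–227.9°] uniform, h=17: full span → s += 17 → s = 42.0000
seg 4 [227.9°–360°] cycloidal, h=27: θ=269.4° here. β=41.5, B=132.1. 27·(0.3142 − sin(2π·0.3142)/(2π)) = 4.5295 → s = 46.5295

46.5295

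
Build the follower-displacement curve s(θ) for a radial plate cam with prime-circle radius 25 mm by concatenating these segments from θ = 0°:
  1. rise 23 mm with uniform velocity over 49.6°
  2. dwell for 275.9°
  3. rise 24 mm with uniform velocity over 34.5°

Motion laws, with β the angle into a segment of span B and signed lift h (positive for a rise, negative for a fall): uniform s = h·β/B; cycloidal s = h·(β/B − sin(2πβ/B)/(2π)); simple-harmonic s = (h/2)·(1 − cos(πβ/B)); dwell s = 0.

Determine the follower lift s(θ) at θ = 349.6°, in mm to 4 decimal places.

seg 1 [0°–49.6°] uniform, h=23: full span → s += 23 → s = 23.0000
seg 2 [49.6°–325.5°] dwell: s stays 23.0000
seg 3 [325.5°–360°] uniform, h=24: θ=349.6° here. β=24.1, B=34.5. 24·24.1/34.5 = 16.7652 → s = 39.7652

39.7652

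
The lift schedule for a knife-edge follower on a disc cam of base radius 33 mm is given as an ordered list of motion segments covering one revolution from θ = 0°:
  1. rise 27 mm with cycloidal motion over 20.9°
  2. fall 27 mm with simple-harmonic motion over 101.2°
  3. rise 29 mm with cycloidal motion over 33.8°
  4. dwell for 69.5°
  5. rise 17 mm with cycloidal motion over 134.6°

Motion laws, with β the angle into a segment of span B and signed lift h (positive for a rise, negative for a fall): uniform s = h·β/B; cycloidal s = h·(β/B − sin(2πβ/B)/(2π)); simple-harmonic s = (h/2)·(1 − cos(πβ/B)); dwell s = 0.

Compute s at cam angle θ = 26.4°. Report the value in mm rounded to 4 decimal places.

seg 1 [0°–20.9°] cycloidal, h=27: full span → s += 27 → s = 27.0000
seg 2 [20.9°–122.1°] simple-harmonic, h=-27: θ=26.4° here. β=5.5, B=101.2. -27/2·(1 − cos(π·0.0543)) = -0.1963 → s = 26.8037

26.8037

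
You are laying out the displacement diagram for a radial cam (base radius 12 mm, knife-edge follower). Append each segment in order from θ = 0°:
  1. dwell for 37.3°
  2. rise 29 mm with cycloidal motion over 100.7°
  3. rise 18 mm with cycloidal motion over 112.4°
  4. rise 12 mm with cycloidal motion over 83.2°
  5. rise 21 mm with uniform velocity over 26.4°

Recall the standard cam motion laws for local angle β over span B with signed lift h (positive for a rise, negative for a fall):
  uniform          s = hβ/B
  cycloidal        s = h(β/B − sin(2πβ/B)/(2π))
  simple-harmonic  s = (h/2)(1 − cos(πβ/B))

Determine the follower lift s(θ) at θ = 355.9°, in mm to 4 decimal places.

seg 1 [0°–37.3°] dwell: s stays 0.0000
seg 2 [37.3°–138°] cycloidal, h=29: full span → s += 29 → s = 29.0000
seg 3 [138°–250.4°] cycloidal, h=18: full span → s += 18 → s = 47.0000
seg 4 [250.4°–333.6°] cycloidal, h=12: full span → s += 12 → s = 59.0000
seg 5 [333.6°–360°] uniform, h=21: θ=355.9° here. β=22.3, B=26.4. 21·22.3/26.4 = 17.7386 → s = 76.7386

76.7386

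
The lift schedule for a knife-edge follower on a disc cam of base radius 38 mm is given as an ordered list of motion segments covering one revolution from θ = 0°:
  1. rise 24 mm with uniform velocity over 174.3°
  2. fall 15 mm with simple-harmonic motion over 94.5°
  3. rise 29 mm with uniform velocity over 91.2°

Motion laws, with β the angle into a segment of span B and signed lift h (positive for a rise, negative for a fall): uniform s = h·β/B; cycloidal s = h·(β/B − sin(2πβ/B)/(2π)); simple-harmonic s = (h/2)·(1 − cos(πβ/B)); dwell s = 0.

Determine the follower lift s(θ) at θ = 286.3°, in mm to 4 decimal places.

seg 1 [0°–174.3°] uniform, h=24: full span → s += 24 → s = 24.0000
seg 2 [174.3°–268.8°] simple-harmonic, h=-15: full span → s += -15 → s = 9.0000
seg 3 [268.8°–360°] uniform, h=29: θ=286.3° here. β=17.5, B=91.2. 29·17.5/91.2 = 5.5647 → s = 14.5647

14.5647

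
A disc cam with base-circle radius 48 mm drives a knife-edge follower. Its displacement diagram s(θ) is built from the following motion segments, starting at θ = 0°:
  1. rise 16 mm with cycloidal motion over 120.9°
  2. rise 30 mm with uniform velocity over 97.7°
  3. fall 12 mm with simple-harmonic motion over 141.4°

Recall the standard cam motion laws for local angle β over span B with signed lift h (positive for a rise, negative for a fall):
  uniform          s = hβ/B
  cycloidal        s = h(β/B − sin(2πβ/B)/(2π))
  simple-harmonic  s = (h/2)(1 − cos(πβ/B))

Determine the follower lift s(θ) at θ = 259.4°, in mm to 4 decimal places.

seg 1 [0°–120.9°] cycloidal, h=16: full span → s += 16 → s = 16.0000
seg 2 [120.9°–218.6°] uniform, h=30: full span → s += 30 → s = 46.0000
seg 3 [218.6°–360°] simple-harmonic, h=-12: θ=259.4° here. β=40.8, B=141.4. -12/2·(1 − cos(π·0.2885)) = -2.3009 → s = 43.6991

43.6991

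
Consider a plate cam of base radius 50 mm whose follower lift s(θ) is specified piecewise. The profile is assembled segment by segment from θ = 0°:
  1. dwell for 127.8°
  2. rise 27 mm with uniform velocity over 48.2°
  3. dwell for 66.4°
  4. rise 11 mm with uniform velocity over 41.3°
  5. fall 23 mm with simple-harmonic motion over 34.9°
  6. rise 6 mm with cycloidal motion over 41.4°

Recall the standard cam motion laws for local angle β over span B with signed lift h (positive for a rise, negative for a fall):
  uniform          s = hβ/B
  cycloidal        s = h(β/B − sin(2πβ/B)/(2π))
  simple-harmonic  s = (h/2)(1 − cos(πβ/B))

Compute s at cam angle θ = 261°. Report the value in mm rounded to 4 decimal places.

seg 1 [0°–127.8°] dwell: s stays 0.0000
seg 2 [127.8°–176°] uniform, h=27: full span → s += 27 → s = 27.0000
seg 3 [176°–242.4°] dwell: s stays 27.0000
seg 4 [242.4°–283.7°] uniform, h=11: θ=261° here. β=18.6, B=41.3. 11·18.6/41.3 = 4.9540 → s = 31.9540

31.9540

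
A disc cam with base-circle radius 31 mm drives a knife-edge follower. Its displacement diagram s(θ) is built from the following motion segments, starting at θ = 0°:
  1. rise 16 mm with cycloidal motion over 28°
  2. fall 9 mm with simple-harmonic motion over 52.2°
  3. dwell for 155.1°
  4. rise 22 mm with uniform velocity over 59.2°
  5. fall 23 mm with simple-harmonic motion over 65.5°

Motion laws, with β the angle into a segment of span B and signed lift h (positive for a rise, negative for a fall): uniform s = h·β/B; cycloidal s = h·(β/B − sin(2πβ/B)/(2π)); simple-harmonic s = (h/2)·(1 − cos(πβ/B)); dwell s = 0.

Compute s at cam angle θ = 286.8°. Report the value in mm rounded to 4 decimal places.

seg 1 [0°–28°] cycloidal, h=16: full span → s += 16 → s = 16.0000
seg 2 [28°–80.2°] simple-harmonic, h=-9: full span → s += -9 → s = 7.0000
seg 3 [80.2°–235.3°] dwell: s stays 7.0000
seg 4 [235.3°–294.5°] uniform, h=22: θ=286.8° here. β=51.5, B=59.2. 22·51.5/59.2 = 19.1385 → s = 26.1385

26.1385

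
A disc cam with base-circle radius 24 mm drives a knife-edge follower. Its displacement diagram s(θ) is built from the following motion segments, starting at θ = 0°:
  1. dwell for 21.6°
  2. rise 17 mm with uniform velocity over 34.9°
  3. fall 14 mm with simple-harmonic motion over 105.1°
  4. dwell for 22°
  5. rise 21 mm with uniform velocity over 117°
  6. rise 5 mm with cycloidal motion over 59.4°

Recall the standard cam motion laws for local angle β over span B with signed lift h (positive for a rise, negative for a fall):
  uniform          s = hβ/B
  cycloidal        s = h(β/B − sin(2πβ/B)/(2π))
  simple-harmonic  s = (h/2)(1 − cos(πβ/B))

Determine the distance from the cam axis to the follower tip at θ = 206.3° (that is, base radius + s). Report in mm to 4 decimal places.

seg 1 [0°–21.6°] dwell: s stays 0.0000
seg 2 [21.6°–56.5°] uniform, h=17: full span → s += 17 → s = 17.0000
seg 3 [56.5°–161.6°] simple-harmonic, h=-14: full span → s += -14 → s = 3.0000
seg 4 [161.6°–183.6°] dwell: s stays 3.0000
seg 5 [183.6°–300.6°] uniform, h=21: θ=206.3° here. β=22.7, B=117. 21·22.7/117 = 4.0744 → s = 7.0744
radial distance = base radius + s = 24 + 7.0744 = 31.0744

31.0744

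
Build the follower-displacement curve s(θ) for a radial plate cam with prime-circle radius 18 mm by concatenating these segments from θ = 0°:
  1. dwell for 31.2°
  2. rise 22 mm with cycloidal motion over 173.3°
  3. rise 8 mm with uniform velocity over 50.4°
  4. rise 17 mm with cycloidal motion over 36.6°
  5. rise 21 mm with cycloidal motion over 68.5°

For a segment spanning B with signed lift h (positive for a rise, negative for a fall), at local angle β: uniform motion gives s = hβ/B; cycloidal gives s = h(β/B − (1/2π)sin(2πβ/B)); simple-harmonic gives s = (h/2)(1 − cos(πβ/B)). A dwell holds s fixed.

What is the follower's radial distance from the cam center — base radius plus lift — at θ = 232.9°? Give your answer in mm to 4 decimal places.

seg 1 [0°–31.2°] dwell: s stays 0.0000
seg 2 [31.2°–204.5°] cycloidal, h=22: full span → s += 22 → s = 22.0000
seg 3 [204.5°–254.9°] uniform, h=8: θ=232.9° here. β=28.4, B=50.4. 8·28.4/50.4 = 4.5079 → s = 26.5079
radial distance = base radius + s = 18 + 26.5079 = 44.5079

44.5079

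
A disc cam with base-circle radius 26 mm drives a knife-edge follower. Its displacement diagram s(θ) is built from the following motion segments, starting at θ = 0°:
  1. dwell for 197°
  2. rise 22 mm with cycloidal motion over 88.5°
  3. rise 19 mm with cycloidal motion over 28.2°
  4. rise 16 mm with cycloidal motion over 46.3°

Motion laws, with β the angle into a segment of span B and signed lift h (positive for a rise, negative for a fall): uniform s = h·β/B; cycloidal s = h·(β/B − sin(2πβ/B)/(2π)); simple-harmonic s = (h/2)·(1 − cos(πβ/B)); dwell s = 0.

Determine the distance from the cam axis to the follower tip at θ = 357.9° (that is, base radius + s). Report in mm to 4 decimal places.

seg 1 [0°–197°] dwell: s stays 0.0000
seg 2 [197°–285.5°] cycloidal, h=22: full span → s += 22 → s = 22.0000
seg 3 [285.5°–313.7°] cycloidal, h=19: full span → s += 19 → s = 41.0000
seg 4 [313.7°–360°] cycloidal, h=16: θ=357.9° here. β=44.2, B=46.3. 16·(0.9546 − sin(2π·0.9546)/(2π)) = 15.9902 → s = 56.9902
radial distance = base radius + s = 26 + 56.9902 = 82.9902

82.9902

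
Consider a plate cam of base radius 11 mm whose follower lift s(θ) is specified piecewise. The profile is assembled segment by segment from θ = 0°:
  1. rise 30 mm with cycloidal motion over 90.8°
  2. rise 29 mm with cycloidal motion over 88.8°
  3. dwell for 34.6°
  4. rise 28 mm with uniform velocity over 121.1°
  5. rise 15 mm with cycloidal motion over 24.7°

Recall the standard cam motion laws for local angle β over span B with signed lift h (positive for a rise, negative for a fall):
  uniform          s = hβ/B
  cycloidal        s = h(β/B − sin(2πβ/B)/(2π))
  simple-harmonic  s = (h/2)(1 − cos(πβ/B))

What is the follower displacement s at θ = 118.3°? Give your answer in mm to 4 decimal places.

seg 1 [0°–90.8°] cycloidal, h=30: full span → s += 30 → s = 30.0000
seg 2 [90.8°–179.6°] cycloidal, h=29: θ=118.3° here. β=27.5, B=88.8. 29·(0.3097 − sin(2π·0.3097)/(2π)) = 4.6861 → s = 34.6861

34.6861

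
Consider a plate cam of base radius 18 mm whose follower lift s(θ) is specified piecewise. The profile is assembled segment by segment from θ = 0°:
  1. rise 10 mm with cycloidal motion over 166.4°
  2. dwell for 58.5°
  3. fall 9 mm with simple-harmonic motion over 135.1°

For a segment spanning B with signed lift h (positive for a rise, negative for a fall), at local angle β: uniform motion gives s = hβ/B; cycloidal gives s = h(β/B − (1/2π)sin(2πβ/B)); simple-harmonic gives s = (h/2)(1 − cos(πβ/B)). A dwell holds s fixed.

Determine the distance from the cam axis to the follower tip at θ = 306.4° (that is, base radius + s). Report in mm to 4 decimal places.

seg 1 [0°–166.4°] cycloidal, h=10: full span → s += 10 → s = 10.0000
seg 2 [166.4°–224.9°] dwell: s stays 10.0000
seg 3 [224.9°–360°] simple-harmonic, h=-9: θ=306.4° here. β=81.5, B=135.1. -9/2·(1 − cos(π·0.6033)) = -5.9343 → s = 4.0657
radial distance = base radius + s = 18 + 4.0657 = 22.0657

22.0657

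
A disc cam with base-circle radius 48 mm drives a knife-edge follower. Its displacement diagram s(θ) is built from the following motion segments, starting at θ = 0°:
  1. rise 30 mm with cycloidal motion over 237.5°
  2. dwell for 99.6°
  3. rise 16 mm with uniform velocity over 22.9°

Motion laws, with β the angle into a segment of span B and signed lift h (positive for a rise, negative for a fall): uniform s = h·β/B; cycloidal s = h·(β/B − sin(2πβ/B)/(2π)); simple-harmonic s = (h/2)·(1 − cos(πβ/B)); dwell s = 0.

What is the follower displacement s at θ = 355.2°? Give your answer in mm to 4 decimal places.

seg 1 [0°–237.5°] cycloidal, h=30: full span → s += 30 → s = 30.0000
seg 2 [237.5°–337.1°] dwell: s stays 30.0000
seg 3 [337.1°–360°] uniform, h=16: θ=355.2° here. β=18.1, B=22.9. 16·18.1/22.9 = 12.6463 → s = 42.6463

42.6463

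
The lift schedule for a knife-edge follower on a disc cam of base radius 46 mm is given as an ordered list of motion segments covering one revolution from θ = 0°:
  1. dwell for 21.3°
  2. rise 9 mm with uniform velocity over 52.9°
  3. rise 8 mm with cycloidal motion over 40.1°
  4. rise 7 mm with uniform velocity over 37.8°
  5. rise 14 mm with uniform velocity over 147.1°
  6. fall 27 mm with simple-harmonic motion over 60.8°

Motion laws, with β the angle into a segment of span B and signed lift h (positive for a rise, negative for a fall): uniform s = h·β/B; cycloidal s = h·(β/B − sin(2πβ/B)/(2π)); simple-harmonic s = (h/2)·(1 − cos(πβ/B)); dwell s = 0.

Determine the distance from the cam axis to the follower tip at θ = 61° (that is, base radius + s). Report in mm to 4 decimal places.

seg 1 [0°–21.3°] dwell: s stays 0.0000
seg 2 [21.3°–74.2°] uniform, h=9: θ=61° here. β=39.7, B=52.9. 9·39.7/52.9 = 6.7543 → s = 6.7543
radial distance = base radius + s = 46 + 6.7543 = 52.7543

52.7543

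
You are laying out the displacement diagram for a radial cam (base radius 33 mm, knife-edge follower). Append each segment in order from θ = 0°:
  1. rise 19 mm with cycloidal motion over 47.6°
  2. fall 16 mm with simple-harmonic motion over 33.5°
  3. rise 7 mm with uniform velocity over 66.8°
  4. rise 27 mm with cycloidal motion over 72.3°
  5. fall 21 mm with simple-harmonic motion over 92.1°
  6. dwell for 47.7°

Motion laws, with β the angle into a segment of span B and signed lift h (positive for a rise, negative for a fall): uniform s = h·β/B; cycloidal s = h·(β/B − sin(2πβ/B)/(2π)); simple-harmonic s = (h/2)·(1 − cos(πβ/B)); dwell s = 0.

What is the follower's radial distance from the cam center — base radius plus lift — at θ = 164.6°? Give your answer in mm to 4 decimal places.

seg 1 [0°–47.6°] cycloidal, h=19: full span → s += 19 → s = 19.0000
seg 2 [47.6°–81.1°] simple-harmonic, h=-16: full span → s += -16 → s = 3.0000
seg 3 [81.1°–147.9°] uniform, h=7: full span → s += 7 → s = 10.0000
seg 4 [147.9°–220.2°] cycloidal, h=27: θ=164.6° here. β=16.7, B=72.3. 27·(0.2310 − sin(2π·0.2310)/(2π)) = 1.9700 → s = 11.9700
radial distance = base radius + s = 33 + 11.9700 = 44.9700

44.9700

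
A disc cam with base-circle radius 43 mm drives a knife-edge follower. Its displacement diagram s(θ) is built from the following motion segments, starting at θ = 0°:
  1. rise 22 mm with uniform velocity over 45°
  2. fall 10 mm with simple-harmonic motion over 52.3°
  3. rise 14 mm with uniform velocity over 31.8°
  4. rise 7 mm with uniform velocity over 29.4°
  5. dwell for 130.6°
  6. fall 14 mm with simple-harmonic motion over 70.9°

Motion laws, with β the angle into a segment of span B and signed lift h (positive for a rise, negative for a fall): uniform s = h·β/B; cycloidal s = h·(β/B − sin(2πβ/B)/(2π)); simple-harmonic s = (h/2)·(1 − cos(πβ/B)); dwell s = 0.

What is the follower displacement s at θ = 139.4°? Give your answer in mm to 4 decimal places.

seg 1 [0°–45°] uniform, h=22: full span → s += 22 → s = 22.0000
seg 2 [45°–97.3°] simple-harmonic, h=-10: full span → s += -10 → s = 12.0000
seg 3 [97.3°–129.1°] uniform, h=14: full span → s += 14 → s = 26.0000
seg 4 [129.1°–158.5°] uniform, h=7: θ=139.4° here. β=10.3, B=29.4. 7·10.3/29.4 = 2.4524 → s = 28.4524

28.4524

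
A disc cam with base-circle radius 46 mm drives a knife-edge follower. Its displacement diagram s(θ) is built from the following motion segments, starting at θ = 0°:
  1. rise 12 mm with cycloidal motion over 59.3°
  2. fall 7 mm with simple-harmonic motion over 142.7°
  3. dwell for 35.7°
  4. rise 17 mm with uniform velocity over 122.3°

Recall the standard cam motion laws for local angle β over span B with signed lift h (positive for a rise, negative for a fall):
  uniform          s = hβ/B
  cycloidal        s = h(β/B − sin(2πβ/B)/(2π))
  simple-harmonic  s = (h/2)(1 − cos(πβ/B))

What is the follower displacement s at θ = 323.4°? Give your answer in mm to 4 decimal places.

seg 1 [0°–59.3°] cycloidal, h=12: full span → s += 12 → s = 12.0000
seg 2 [59.3°–202°] simple-harmonic, h=-7: full span → s += -7 → s = 5.0000
seg 3 [202°–237.7°] dwell: s stays 5.0000
seg 4 [237.7°–360°] uniform, h=17: θ=323.4° here. β=85.7, B=122.3. 17·85.7/122.3 = 11.9125 → s = 16.9125

16.9125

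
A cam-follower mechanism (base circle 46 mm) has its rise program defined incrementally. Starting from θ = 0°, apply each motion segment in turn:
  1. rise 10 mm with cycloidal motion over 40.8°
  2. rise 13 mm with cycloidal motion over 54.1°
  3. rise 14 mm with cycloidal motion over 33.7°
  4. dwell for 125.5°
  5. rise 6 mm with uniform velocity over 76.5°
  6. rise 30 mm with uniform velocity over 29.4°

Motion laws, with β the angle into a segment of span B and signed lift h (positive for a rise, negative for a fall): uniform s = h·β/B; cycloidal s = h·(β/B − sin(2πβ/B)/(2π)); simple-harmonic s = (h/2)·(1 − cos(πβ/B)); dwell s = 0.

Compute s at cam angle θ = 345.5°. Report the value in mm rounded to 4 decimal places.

seg 1 [0°–40.8°] cycloidal, h=10: full span → s += 10 → s = 10.0000
seg 2 [40.8°–94.9°] cycloidal, h=13: full span → s += 13 → s = 23.0000
seg 3 [94.9°–128.6°] cycloidal, h=14: full span → s += 14 → s = 37.0000
seg 4 [128.6°–254.1°] dwell: s stays 37.0000
seg 5 [254.1°–330.6°] uniform, h=6: full span → s += 6 → s = 43.0000
seg 6 [330.6°–360°] uniform, h=30: θ=345.5° here. β=14.9, B=29.4. 30·14.9/29.4 = 15.2041 → s = 58.2041

58.2041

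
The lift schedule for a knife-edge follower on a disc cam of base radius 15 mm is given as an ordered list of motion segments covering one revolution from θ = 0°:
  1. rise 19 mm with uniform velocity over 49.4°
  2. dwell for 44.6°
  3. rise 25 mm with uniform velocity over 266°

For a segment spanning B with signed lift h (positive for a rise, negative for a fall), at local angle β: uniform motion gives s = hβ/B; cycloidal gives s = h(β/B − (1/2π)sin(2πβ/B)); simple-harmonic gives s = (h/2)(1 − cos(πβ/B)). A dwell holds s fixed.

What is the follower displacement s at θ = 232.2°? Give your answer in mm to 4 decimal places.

seg 1 [0°–49.4°] uniform, h=19: full span → s += 19 → s = 19.0000
seg 2 [49.4°–94°] dwell: s stays 19.0000
seg 3 [94°–360°] uniform, h=25: θ=232.2° here. β=138.2, B=266. 25·138.2/266 = 12.9887 → s = 31.9887

31.9887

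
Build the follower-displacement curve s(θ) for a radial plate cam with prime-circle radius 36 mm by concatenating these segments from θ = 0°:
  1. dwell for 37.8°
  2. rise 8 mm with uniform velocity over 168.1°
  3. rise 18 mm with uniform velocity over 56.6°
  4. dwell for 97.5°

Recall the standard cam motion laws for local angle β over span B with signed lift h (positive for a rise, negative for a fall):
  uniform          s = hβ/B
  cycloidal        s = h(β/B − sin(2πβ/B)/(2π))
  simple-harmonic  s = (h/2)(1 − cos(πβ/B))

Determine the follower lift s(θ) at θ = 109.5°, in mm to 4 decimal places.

seg 1 [0°–37.8°] dwell: s stays 0.0000
seg 2 [37.8°–205.9°] uniform, h=8: θ=109.5° here. β=71.7, B=168.1. 8·71.7/168.1 = 3.4123 → s = 3.4123

3.4123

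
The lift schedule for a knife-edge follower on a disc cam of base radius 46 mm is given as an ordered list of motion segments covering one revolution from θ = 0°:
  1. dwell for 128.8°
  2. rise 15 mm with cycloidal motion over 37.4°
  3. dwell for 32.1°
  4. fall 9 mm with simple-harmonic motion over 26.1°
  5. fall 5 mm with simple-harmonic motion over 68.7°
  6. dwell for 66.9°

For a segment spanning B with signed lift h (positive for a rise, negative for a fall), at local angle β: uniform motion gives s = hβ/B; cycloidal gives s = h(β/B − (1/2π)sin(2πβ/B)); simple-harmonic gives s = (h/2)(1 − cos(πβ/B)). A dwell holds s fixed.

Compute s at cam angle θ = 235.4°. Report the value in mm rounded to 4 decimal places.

seg 1 [0°–128.8°] dwell: s stays 0.0000
seg 2 [128.8°–166.2°] cycloidal, h=15: full span → s += 15 → s = 15.0000
seg 3 [166.2°–198.3°] dwell: s stays 15.0000
seg 4 [198.3°–224.4°] simple-harmonic, h=-9: full span → s += -9 → s = 6.0000
seg 5 [224.4°–293.1°] simple-harmonic, h=-5: θ=235.4° here. β=11, B=68.7. -5/2·(1 − cos(π·0.1601)) = -0.3097 → s = 5.6903

5.6903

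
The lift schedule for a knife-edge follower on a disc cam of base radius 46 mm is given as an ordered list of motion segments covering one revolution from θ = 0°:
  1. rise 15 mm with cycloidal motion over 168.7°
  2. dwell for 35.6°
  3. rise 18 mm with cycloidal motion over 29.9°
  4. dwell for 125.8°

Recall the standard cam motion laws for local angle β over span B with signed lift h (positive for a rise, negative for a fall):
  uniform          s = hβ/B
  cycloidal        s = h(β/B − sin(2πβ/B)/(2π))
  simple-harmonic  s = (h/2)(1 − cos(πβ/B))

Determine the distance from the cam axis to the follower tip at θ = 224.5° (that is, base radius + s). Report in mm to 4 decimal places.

seg 1 [0°–168.7°] cycloidal, h=15: full span → s += 15 → s = 15.0000
seg 2 [168.7°–204.3°] dwell: s stays 15.0000
seg 3 [204.3°–234.2°] cycloidal, h=18: θ=224.5° here. β=20.2, B=29.9. 18·(0.6756 − sin(2π·0.6756)/(2π)) = 14.7178 → s = 29.7178
radial distance = base radius + s = 46 + 29.7178 = 75.7178

75.7178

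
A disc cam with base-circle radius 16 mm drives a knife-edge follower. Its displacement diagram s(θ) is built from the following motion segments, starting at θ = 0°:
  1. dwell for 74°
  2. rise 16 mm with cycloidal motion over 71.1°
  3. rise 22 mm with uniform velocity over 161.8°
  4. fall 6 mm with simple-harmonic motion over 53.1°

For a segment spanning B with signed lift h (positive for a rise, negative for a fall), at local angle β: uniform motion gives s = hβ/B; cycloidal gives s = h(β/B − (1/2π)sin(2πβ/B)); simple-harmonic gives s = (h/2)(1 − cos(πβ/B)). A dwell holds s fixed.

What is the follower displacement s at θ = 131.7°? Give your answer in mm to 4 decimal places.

seg 1 [0°–74°] dwell: s stays 0.0000
seg 2 [74°–145.1°] cycloidal, h=16: θ=131.7° here. β=57.7, B=71.1. 16·(0.8115 − sin(2π·0.8115)/(2π)) = 15.3430 → s = 15.3430

15.3430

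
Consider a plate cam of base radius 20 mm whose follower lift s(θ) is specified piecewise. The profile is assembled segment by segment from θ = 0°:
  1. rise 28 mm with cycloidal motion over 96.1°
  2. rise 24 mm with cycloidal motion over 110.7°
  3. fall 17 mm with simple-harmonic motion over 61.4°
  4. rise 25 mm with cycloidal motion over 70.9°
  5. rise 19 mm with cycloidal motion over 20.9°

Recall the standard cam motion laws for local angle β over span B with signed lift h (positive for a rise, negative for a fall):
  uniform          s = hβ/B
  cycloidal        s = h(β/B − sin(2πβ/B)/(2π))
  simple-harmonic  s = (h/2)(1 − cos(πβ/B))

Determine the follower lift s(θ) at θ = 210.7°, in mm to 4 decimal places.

seg 1 [0°–96.1°] cycloidal, h=28: full span → s += 28 → s = 28.0000
seg 2 [96.1°–206.8°] cycloidal, h=24: full span → s += 24 → s = 52.0000
seg 3 [206.8°–268.2°] simple-harmonic, h=-17: θ=210.7° here. β=3.9, B=61.4. -17/2·(1 − cos(π·0.0635)) = -0.1687 → s = 51.8313

51.8313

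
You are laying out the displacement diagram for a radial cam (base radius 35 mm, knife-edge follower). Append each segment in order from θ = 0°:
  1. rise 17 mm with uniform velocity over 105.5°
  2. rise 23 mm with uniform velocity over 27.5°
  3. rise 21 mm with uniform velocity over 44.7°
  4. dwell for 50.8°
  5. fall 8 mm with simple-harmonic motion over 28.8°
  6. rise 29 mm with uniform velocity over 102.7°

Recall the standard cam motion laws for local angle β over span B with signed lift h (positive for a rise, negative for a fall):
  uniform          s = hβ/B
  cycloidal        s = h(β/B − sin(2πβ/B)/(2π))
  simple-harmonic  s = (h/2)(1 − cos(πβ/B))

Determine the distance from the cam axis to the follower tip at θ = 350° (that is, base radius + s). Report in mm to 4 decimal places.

seg 1 [0°–105.5°] uniform, h=17: full span → s += 17 → s = 17.0000
seg 2 [105.5°–133°] uniform, h=23: full span → s += 23 → s = 40.0000
seg 3 [133°–177.7°] uniform, h=21: full span → s += 21 → s = 61.0000
seg 4 [177.7°–228.5°] dwell: s stays 61.0000
seg 5 [228.5°–257.3°] simple-harmonic, h=-8: full span → s += -8 → s = 53.0000
seg 6 [257.3°–360°] uniform, h=29: θ=350° here. β=92.7, B=102.7. 29·92.7/102.7 = 26.1762 → s = 79.1762
radial distance = base radius + s = 35 + 79.1762 = 114.1762

114.1762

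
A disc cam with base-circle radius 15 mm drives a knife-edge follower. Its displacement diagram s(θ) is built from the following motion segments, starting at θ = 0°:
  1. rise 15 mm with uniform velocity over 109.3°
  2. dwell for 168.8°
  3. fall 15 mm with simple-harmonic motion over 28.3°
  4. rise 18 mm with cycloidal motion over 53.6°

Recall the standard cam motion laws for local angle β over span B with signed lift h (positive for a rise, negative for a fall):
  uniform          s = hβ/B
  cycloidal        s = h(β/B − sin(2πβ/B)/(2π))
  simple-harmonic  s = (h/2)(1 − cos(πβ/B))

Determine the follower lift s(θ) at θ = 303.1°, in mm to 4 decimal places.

seg 1 [0°–109.3°] uniform, h=15: full span → s += 15 → s = 15.0000
seg 2 [109.3°–278.1°] dwell: s stays 15.0000
seg 3 [278.1°–306.4°] simple-harmonic, h=-15: θ=303.1° here. β=25, B=28.3. -15/2·(1 − cos(π·0.8834)) = -14.5024 → s = 0.4976

0.4976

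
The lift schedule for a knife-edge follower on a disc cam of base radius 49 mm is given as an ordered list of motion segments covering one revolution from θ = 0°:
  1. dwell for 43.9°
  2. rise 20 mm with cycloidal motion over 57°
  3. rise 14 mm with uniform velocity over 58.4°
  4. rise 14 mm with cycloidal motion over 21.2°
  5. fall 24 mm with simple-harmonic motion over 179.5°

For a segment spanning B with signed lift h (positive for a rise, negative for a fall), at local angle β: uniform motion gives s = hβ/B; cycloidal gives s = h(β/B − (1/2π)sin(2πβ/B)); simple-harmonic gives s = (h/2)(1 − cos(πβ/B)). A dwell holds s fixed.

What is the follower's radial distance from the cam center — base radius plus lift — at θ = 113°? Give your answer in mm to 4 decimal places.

seg 1 [0°–43.9°] dwell: s stays 0.0000
seg 2 [43.9°–100.9°] cycloidal, h=20: full span → s += 20 → s = 20.0000
seg 3 [100.9°–159.3°] uniform, h=14: θ=113° here. β=12.1, B=58.4. 14·12.1/58.4 = 2.9007 → s = 22.9007
radial distance = base radius + s = 49 + 22.9007 = 71.9007

71.9007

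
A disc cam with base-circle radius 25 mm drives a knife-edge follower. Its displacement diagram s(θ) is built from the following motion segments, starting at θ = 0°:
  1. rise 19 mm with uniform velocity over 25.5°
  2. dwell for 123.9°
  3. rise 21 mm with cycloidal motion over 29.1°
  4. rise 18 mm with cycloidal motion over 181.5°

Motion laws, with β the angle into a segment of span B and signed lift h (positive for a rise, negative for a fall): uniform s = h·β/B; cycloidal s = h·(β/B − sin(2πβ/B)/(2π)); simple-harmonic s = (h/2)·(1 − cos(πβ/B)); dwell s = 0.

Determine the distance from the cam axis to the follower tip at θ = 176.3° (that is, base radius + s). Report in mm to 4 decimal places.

seg 1 [0°–25.5°] uniform, h=19: full span → s += 19 → s = 19.0000
seg 2 [25.5°–149.4°] dwell: s stays 19.0000
seg 3 [149.4°–178.5°] cycloidal, h=21: θ=176.3° here. β=26.9, B=29.1. 21·(0.9244 − sin(2π·0.9244)/(2π)) = 20.9410 → s = 39.9410
radial distance = base radius + s = 25 + 39.9410 = 64.9410

64.9410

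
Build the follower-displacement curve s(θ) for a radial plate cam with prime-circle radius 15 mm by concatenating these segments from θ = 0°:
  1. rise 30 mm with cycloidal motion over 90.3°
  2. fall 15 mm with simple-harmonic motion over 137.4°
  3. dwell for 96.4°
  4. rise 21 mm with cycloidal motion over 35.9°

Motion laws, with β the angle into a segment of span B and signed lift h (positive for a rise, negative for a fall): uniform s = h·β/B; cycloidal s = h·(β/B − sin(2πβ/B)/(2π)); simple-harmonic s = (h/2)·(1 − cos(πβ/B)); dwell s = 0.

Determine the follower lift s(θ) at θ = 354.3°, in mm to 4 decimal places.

seg 1 [0°–90.3°] cycloidal, h=30: full span → s += 30 → s = 30.0000
seg 2 [90.3°–227.7°] simple-harmonic, h=-15: full span → s += -15 → s = 15.0000
seg 3 [227.7°–324.1°] dwell: s stays 15.0000
seg 4 [324.1°–360°] cycloidal, h=21: θ=354.3° here. β=30.2, B=35.9. 21·(0.8412 − sin(2π·0.8412)/(2π)) = 20.4738 → s = 35.4738

35.4738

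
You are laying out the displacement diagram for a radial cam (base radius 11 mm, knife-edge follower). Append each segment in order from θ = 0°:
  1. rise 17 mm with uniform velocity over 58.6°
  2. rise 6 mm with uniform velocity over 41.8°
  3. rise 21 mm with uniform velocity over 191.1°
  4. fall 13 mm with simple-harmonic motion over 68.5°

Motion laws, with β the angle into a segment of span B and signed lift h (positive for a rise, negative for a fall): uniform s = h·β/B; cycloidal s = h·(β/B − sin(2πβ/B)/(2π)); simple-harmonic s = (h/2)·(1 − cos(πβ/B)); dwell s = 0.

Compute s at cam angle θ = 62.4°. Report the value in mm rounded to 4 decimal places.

seg 1 [0°–58.6°] uniform, h=17: full span → s += 17 → s = 17.0000
seg 2 [58.6°–100.4°] uniform, h=6: θ=62.4° here. β=3.8, B=41.8. 6·3.8/41.8 = 0.5455 → s = 17.5455

17.5455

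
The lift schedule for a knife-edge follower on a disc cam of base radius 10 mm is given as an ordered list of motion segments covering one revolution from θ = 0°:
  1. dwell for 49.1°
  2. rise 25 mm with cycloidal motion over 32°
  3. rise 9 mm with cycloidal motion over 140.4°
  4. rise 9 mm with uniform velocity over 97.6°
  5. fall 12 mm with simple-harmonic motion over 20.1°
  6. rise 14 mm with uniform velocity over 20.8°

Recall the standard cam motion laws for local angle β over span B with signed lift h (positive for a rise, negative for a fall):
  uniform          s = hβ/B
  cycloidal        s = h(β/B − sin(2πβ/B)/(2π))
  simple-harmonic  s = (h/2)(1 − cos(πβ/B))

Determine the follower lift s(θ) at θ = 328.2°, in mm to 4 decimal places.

seg 1 [0°–49.1°] dwell: s stays 0.0000
seg 2 [49.1°–81.1°] cycloidal, h=25: full span → s += 25 → s = 25.0000
seg 3 [81.1°–221.5°] cycloidal, h=9: full span → s += 9 → s = 34.0000
seg 4 [221.5°–319.1°] uniform, h=9: full span → s += 9 → s = 43.0000
seg 5 [319.1°–339.2°] simple-harmonic, h=-12: θ=328.2° here. β=9.1, B=20.1. -12/2·(1 − cos(π·0.4527)) = -5.1124 → s = 37.8876

37.8876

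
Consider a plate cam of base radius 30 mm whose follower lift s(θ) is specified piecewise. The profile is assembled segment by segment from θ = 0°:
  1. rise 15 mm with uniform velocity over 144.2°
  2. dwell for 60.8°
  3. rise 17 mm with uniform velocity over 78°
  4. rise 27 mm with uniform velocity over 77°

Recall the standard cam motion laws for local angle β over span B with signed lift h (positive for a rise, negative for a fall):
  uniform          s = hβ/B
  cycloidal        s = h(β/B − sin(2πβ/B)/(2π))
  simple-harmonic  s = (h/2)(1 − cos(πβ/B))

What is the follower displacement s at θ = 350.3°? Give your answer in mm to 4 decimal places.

seg 1 [0°–144.2°] uniform, h=15: full span → s += 15 → s = 15.0000
seg 2 [144.2°–205°] dwell: s stays 15.0000
seg 3 [205°–283°] uniform, h=17: full span → s += 17 → s = 32.0000
seg 4 [283°–360°] uniform, h=27: θ=350.3° here. β=67.3, B=77. 27·67.3/77 = 23.5987 → s = 55.5987

55.5987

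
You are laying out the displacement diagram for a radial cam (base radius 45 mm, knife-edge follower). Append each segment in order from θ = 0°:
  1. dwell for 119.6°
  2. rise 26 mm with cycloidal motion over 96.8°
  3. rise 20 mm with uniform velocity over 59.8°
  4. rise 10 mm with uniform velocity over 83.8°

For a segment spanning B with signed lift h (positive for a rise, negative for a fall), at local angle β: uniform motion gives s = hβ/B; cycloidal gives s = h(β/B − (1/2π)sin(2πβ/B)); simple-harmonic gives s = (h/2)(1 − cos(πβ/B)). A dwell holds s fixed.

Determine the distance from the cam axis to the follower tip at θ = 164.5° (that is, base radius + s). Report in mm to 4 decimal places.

seg 1 [0°–119.6°] dwell: s stays 0.0000
seg 2 [119.6°–216.4°] cycloidal, h=26: θ=164.5° here. β=44.9, B=96.8. 26·(0.4638 − sin(2π·0.4638)/(2π)) = 11.1279 → s = 11.1279
radial distance = base radius + s = 45 + 11.1279 = 56.1279

56.1279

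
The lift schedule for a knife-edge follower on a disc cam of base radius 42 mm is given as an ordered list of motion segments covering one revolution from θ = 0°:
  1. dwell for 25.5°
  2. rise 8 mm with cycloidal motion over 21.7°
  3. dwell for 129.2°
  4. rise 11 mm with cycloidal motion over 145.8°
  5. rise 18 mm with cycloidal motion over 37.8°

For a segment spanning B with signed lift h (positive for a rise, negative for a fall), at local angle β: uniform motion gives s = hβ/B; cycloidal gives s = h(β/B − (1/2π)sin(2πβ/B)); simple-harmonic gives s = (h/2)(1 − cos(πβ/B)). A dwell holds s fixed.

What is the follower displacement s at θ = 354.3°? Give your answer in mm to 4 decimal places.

seg 1 [0°–25.5°] dwell: s stays 0.0000
seg 2 [25.5°–47.2°] cycloidal, h=8: full span → s += 8 → s = 8.0000
seg 3 [47.2°–176.4°] dwell: s stays 8.0000
seg 4 [176.4°–322.2°] cycloidal, h=11: full span → s += 11 → s = 19.0000
seg 5 [322.2°–360°] cycloidal, h=18: θ=354.3° here. β=32.1, B=37.8. 18·(0.8492 − sin(2π·0.8492)/(2π)) = 17.6117 → s = 36.6117

36.6117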